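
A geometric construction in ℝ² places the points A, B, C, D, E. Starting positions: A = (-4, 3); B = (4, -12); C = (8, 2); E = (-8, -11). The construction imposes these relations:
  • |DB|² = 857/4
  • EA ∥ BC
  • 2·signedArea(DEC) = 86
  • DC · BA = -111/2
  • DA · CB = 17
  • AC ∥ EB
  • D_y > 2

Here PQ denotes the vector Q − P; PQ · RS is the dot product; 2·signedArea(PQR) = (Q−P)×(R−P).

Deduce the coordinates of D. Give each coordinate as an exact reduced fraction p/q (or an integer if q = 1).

D = (2, 5/2)

1. D_x = 2  [2·signedArea(DEC) = 86 ∩ DC · BA = -111/2]
2. D_y = 5/2  [2·signedArea(DEC) = 86 ∩ DC · BA = -111/2]
   → D = (2, 5/2)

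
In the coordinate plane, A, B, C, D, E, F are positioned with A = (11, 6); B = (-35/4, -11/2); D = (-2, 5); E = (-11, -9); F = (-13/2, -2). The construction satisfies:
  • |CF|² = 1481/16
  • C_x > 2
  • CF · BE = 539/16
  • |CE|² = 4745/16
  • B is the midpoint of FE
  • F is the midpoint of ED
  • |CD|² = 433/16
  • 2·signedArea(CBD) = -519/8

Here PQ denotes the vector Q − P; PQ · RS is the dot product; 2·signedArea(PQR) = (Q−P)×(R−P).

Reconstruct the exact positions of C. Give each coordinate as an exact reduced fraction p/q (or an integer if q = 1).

1. C_x = 9/4  [CF · BE = 539/16 ∩ 2·signedArea(CBD) = -519/8]
2. C_y = 2  [CF · BE = 539/16 ∩ 2·signedArea(CBD) = -519/8]
   → C = (9/4, 2)

C = (9/4, 2)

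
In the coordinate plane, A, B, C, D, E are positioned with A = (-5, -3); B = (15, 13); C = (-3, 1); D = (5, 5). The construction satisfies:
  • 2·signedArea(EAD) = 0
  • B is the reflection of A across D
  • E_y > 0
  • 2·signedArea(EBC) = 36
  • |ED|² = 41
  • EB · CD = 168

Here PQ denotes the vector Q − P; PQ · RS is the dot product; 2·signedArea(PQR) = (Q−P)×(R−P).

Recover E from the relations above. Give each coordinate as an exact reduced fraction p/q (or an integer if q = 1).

E = (0, 1)

1. E_x = 0  [2·signedArea(EAD) = 0 ∩ EB · CD = 168]
2. E_y = 1  [2·signedArea(EAD) = 0 ∩ EB · CD = 168]
   → E = (0, 1)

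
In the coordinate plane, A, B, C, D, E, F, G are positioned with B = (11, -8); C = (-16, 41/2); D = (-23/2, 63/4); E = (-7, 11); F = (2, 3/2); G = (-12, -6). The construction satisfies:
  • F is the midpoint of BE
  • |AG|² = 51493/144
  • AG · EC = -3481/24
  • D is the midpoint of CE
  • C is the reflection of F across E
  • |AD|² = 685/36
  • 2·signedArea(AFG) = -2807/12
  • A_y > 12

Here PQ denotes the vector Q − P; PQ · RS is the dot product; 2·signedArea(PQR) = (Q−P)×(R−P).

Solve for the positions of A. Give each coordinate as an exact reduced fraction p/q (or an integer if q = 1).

A = (-17/2, 151/12)

1. A_x = -17/2  [2·signedArea(AFG) = -2807/12 ∩ AG · EC = -3481/24]
2. A_y = 151/12  [2·signedArea(AFG) = -2807/12 ∩ AG · EC = -3481/24]
   → A = (-17/2, 151/12)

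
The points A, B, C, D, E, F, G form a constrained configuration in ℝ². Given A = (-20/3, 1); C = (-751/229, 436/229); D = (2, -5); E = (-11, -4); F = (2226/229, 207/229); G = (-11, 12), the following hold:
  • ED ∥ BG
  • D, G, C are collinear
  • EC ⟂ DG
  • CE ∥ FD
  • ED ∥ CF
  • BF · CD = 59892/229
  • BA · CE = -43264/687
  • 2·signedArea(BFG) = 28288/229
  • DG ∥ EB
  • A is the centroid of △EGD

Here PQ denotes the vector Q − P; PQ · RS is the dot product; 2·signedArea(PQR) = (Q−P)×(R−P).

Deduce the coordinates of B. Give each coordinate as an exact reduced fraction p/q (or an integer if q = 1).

B = (-24, 13)

1. B_x = -24  [ED ∥ BG ∩ DG ∥ EB]
2. B_y = 13  [ED ∥ BG ∩ DG ∥ EB]
   → B = (-24, 13)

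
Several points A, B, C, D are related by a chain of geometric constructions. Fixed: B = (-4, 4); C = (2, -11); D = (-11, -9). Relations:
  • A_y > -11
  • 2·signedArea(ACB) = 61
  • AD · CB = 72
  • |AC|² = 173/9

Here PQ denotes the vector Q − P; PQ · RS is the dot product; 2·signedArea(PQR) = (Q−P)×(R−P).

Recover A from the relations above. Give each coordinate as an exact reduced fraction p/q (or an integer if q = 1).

1. A_x = -7/3  [AD · CB = 72 ∩ 2·signedArea(ACB) = 61]
2. A_y = -31/3  [AD · CB = 72 ∩ 2·signedArea(ACB) = 61]
   → A = (-7/3, -31/3)

A = (-7/3, -31/3)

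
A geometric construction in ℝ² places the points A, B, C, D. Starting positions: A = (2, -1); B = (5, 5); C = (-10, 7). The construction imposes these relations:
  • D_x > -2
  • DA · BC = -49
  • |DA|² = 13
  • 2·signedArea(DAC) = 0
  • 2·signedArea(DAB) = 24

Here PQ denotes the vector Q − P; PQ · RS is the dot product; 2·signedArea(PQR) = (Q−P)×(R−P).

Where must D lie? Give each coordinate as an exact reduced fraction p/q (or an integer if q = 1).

1. D_x = -1  [2·signedArea(DAC) = 0 ∩ DA · BC = -49]
2. D_y = 1  [2·signedArea(DAC) = 0 ∩ DA · BC = -49]
   → D = (-1, 1)

D = (-1, 1)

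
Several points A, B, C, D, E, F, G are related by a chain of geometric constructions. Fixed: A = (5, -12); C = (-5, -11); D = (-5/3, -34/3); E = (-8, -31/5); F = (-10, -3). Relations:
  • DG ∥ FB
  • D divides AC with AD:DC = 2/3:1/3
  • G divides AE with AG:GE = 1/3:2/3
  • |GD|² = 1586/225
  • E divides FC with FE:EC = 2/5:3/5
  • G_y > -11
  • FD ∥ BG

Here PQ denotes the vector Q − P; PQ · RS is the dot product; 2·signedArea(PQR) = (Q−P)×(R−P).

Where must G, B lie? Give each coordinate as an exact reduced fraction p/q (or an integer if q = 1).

B = (-23/3, -26/15)
G = (2/3, -151/15)

1. G_x = 2/3  [G divides AE with AG:GE = 1/3:2/3]
2. G_y = -151/15  [G divides AE with AG:GE = 1/3:2/3]
   → G = (2/3, -151/15)
3. B_x = -23/3  [FD ∥ BG ∩ DG ∥ FB]
4. B_y = -26/15  [FD ∥ BG ∩ DG ∥ FB]
   → B = (-23/3, -26/15)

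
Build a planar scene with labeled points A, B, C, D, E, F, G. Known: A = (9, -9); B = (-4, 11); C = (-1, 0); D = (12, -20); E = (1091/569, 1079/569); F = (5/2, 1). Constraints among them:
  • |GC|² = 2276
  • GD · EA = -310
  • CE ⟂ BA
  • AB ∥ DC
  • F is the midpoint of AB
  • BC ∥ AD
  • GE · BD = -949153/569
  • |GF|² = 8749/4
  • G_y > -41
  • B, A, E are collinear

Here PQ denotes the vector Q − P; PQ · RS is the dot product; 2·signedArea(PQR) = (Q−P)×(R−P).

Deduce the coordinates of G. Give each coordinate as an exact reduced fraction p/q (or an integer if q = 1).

G = (25, -40)

1. G_x = 25  [GD · EA = -310 ∩ GE · BD = -949153/569]
2. G_y = -40  [GD · EA = -310 ∩ GE · BD = -949153/569]
   → G = (25, -40)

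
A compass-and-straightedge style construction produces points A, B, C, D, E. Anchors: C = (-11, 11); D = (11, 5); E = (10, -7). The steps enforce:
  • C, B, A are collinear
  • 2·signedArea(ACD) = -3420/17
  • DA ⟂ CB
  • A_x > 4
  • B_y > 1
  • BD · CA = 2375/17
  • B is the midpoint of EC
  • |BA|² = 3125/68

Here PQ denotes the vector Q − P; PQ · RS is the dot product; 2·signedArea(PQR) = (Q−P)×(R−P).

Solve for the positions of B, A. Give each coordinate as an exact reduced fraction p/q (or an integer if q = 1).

A = (79/17, -41/17)
B = (-1/2, 2)

1. B_x = -1/2  [B is the midpoint of EC]
2. B_y = 2  [B is the midpoint of EC]
   → B = (-1/2, 2)
3. A_x = 79/17  [C, B, A are collinear ∩ DA ⟂ CB]
4. A_y = -41/17  [C, B, A are collinear ∩ DA ⟂ CB]
   → A = (79/17, -41/17)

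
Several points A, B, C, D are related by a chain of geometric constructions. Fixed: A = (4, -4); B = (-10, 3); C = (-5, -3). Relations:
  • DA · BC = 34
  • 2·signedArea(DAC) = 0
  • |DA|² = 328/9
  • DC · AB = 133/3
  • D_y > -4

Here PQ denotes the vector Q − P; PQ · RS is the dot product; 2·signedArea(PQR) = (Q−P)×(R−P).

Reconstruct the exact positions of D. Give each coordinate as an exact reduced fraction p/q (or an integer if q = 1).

D = (-2, -10/3)

1. D_x = -2  [2·signedArea(DAC) = 0 ∩ DA · BC = 34]
2. D_y = -10/3  [2·signedArea(DAC) = 0 ∩ DA · BC = 34]
   → D = (-2, -10/3)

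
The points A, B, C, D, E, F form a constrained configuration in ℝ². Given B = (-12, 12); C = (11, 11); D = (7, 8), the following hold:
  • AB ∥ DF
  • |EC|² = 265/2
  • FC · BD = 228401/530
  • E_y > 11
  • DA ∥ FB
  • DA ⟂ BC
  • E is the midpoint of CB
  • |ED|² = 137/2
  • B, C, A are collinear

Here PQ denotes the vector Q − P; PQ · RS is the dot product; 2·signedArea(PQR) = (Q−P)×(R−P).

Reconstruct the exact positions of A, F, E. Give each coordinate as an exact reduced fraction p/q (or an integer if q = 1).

1. A_x = 3783/530  [B, C, A are collinear ∩ DA ⟂ BC]
2. A_y = 5919/530  [B, C, A are collinear ∩ DA ⟂ BC]
   → A = (3783/530, 5919/530)
3. F_x = -6433/530  [DA ∥ FB ∩ AB ∥ DF]
4. F_y = 4681/530  [DA ∥ FB ∩ AB ∥ DF]
   → F = (-6433/530, 4681/530)
5. E_x = -1/2  [E is the midpoint of CB]
6. E_y = 23/2  [E is the midpoint of CB]
   → E = (-1/2, 23/2)

A = (3783/530, 5919/530)
E = (-1/2, 23/2)
F = (-6433/530, 4681/530)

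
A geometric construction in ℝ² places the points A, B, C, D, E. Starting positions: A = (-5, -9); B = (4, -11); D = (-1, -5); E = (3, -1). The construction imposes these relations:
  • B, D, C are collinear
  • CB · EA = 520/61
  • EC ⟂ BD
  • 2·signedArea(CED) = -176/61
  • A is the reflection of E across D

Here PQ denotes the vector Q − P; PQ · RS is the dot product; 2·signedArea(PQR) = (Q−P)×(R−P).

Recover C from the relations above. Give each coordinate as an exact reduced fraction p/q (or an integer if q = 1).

1. C_x = -81/61  [B, D, C are collinear ∩ EC ⟂ BD]
2. C_y = -281/61  [B, D, C are collinear ∩ EC ⟂ BD]
   → C = (-81/61, -281/61)

C = (-81/61, -281/61)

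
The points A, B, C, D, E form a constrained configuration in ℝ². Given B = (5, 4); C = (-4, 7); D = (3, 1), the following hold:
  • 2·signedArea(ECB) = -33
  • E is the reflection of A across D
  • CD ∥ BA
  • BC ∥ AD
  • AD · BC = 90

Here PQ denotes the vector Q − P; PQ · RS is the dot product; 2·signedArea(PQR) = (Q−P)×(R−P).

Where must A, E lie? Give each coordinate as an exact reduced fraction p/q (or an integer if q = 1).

1. A_x = 12  [BC ∥ AD ∩ CD ∥ BA]
2. A_y = -2  [BC ∥ AD ∩ CD ∥ BA]
   → A = (12, -2)
3. E_x = -6  [E is the reflection of A across D]
4. E_y = 4  [E is the reflection of A across D]
   → E = (-6, 4)

A = (12, -2)
E = (-6, 4)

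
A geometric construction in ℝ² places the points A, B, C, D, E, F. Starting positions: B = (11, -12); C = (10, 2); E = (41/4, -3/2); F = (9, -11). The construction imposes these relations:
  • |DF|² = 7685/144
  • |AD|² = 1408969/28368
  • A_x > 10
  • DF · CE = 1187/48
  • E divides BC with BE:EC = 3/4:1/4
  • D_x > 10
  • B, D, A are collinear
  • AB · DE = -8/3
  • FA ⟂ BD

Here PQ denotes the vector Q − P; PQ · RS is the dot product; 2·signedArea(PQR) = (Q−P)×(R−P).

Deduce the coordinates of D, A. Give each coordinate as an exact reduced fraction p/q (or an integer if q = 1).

A = (2151/197, -2140/197)
D = (125/12, -23/6)

1. D_x = 125/12  [line -1/4·x + 7/2·y + 769/48 = 0 ∩ |DF|² = 7685/144]
2. D_y = -23/6  [line -1/4·x + 7/2·y + 769/48 = 0 ∩ |DF|² = 7685/144]
   → D = (125/12, -23/6)
3. A_x = 2151/197  [B, D, A are collinear ∩ FA ⟂ BD]
4. A_y = -2140/197  [B, D, A are collinear ∩ FA ⟂ BD]
   → A = (2151/197, -2140/197)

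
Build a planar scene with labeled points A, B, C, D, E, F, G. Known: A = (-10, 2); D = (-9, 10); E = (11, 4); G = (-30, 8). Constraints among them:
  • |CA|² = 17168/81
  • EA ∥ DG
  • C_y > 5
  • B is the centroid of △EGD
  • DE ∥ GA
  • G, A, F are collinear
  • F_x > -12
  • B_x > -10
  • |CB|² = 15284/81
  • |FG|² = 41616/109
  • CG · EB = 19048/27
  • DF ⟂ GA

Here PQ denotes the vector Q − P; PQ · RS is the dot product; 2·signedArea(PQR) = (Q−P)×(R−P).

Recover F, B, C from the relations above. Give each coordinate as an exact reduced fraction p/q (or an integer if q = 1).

B = (-28/3, 22/3)
C = (38/9, 46/9)
F = (-1230/109, 260/109)

1. F_x = -1230/109  [G, A, F are collinear ∩ DF ⟂ GA]
2. F_y = 260/109  [G, A, F are collinear ∩ DF ⟂ GA]
   → F = (-1230/109, 260/109)
3. B_x = -28/3  [B is the centroid of △EGD]
4. B_y = 22/3  [B is the centroid of △EGD]
   → B = (-28/3, 22/3)
5. C_x = 38/9  [line 61/3·x + -10/3·y + -1858/27 = 0 ∩ |CB|² = 15284/81]
6. C_y = 46/9  [line 61/3·x + -10/3·y + -1858/27 = 0 ∩ |CB|² = 15284/81]
   → C = (38/9, 46/9)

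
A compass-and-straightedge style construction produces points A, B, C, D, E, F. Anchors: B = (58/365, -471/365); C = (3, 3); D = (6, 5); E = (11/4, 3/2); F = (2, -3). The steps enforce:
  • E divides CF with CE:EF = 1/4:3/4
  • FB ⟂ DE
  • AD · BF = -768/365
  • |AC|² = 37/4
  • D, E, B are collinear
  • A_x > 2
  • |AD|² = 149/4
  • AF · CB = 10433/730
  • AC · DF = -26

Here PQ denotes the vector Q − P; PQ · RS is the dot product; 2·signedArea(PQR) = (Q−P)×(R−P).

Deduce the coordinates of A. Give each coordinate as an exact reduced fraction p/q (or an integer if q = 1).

A = (5/2, 0)

1. A_x = 5/2  [AD · BF = -768/365 ∩ AC · DF = -26]
2. A_y = 0  [AD · BF = -768/365 ∩ AC · DF = -26]
   → A = (5/2, 0)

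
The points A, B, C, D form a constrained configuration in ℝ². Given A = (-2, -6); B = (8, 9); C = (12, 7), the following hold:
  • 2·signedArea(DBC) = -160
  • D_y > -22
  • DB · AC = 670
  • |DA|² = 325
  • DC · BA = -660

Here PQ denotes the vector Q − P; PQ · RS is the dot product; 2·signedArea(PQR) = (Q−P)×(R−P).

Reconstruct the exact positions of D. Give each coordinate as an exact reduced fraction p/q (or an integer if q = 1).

1. D_x = -12  [2·signedArea(DBC) = -160 ∩ DC · BA = -660]
2. D_y = -21  [2·signedArea(DBC) = -160 ∩ DC · BA = -660]
   → D = (-12, -21)

D = (-12, -21)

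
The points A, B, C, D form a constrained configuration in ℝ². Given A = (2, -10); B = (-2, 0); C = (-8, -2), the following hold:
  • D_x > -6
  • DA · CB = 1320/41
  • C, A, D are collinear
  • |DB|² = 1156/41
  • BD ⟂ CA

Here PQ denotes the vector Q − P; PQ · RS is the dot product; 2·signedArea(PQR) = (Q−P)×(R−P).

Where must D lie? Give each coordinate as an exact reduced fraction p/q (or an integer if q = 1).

1. D_x = -218/41  [C, A, D are collinear ∩ BD ⟂ CA]
2. D_y = -170/41  [C, A, D are collinear ∩ BD ⟂ CA]
   → D = (-218/41, -170/41)

D = (-218/41, -170/41)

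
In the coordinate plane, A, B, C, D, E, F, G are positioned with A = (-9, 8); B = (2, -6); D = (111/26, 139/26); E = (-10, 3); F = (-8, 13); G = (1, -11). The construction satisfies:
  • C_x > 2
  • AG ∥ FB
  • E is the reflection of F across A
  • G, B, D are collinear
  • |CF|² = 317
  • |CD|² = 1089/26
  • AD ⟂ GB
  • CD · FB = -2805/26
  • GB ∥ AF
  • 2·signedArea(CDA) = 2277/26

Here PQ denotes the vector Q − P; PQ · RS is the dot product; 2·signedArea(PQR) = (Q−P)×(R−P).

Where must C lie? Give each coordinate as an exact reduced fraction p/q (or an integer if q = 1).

C = (3, -1)

1. C_x = 3  [CD · FB = -2805/26 ∩ 2·signedArea(CDA) = 2277/26]
2. C_y = -1  [CD · FB = -2805/26 ∩ 2·signedArea(CDA) = 2277/26]
   → C = (3, -1)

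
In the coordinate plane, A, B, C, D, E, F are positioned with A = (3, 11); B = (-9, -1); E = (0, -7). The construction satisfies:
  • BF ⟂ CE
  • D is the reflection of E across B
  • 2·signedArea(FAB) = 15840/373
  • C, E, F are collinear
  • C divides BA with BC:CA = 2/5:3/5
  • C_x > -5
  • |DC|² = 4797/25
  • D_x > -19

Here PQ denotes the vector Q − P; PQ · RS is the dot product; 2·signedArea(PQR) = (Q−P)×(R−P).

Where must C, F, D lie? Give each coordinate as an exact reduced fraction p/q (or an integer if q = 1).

C = (-21/5, 19/5)
D = (-18, 5)
F = (-1197/373, 467/373)

1. C_x = -21/5  [C divides BA with BC:CA = 2/5:3/5]
2. C_y = 19/5  [C divides BA with BC:CA = 2/5:3/5]
   → C = (-21/5, 19/5)
3. F_x = -1197/373  [C, E, F are collinear ∩ BF ⟂ CE]
4. F_y = 467/373  [C, E, F are collinear ∩ BF ⟂ CE]
   → F = (-1197/373, 467/373)
5. D_x = -18  [D is the reflection of E across B]
6. D_y = 5  [D is the reflection of E across B]
   → D = (-18, 5)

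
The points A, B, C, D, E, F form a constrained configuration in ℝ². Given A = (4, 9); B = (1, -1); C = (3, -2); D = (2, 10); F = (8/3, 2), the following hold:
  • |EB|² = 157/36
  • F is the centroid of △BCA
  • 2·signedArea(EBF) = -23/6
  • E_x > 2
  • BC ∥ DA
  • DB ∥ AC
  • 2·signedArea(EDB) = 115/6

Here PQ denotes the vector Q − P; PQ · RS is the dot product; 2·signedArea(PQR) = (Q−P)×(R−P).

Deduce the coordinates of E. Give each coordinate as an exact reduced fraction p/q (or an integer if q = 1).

E = (17/6, 0)

1. E_x = 17/6  [2·signedArea(EDB) = 115/6 ∩ 2·signedArea(EBF) = -23/6]
2. E_y = 0  [2·signedArea(EDB) = 115/6 ∩ 2·signedArea(EBF) = -23/6]
   → E = (17/6, 0)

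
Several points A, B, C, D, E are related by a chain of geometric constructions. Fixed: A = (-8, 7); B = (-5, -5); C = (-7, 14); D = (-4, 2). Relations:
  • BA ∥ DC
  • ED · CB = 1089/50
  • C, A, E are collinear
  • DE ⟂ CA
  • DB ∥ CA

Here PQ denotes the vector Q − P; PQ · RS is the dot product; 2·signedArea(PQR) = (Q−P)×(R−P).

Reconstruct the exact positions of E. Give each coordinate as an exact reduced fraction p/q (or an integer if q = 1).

E = (-431/50, 133/50)

1. E_x = -431/50  [C, A, E are collinear ∩ DE ⟂ CA]
2. E_y = 133/50  [C, A, E are collinear ∩ DE ⟂ CA]
   → E = (-431/50, 133/50)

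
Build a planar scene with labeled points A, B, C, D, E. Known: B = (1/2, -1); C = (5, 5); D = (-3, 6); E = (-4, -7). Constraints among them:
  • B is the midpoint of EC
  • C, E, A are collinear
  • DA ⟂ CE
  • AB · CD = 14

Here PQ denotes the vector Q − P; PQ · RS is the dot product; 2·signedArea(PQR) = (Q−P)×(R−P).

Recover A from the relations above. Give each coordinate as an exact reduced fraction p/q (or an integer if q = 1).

1. A_x = 13/5  [C, E, A are collinear ∩ DA ⟂ CE]
2. A_y = 9/5  [C, E, A are collinear ∩ DA ⟂ CE]
   → A = (13/5, 9/5)

A = (13/5, 9/5)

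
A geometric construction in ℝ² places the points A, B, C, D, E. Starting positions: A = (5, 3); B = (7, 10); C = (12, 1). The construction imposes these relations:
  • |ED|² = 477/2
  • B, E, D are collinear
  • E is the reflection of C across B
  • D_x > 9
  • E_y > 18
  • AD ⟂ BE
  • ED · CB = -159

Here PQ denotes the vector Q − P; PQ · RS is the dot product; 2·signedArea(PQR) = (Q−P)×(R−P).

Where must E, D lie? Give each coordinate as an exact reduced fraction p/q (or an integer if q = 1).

1. E_x = 2  [E is the reflection of C across B]
2. E_y = 19  [E is the reflection of C across B]
   → E = (2, 19)
3. D_x = 19/2  [B, E, D are collinear ∩ AD ⟂ BE]
4. D_y = 11/2  [B, E, D are collinear ∩ AD ⟂ BE]
   → D = (19/2, 11/2)

D = (19/2, 11/2)
E = (2, 19)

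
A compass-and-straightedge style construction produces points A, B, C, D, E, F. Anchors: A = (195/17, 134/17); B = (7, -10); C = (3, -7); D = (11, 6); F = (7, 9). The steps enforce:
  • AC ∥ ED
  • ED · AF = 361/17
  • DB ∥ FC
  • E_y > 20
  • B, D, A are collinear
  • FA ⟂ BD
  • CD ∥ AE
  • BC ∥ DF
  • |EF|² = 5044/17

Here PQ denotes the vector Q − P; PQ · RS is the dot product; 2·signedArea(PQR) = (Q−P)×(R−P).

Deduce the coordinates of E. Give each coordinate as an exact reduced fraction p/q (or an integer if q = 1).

1. E_x = 331/17  [AC ∥ ED ∩ CD ∥ AE]
2. E_y = 355/17  [AC ∥ ED ∩ CD ∥ AE]
   → E = (331/17, 355/17)

E = (331/17, 355/17)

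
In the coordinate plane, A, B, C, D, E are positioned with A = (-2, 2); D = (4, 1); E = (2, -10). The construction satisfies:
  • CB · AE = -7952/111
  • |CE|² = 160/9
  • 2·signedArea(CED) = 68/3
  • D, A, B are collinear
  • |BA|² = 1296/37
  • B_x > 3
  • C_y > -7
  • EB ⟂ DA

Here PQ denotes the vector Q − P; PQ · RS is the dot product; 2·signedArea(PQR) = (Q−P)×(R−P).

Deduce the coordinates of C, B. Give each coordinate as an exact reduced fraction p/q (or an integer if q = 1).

B = (142/37, 38/37)
C = (2/3, -6)

1. C_x = 2/3  [line -11·x + 2·y + 58/3 = 0 ∩ |CE|² = 160/9]
2. C_y = -6  [line -11·x + 2·y + 58/3 = 0 ∩ |CE|² = 160/9]
   → C = (2/3, -6)
3. B_x = 142/37  [CB · AE = -7952/111 ∩ D, A, B are collinear]
4. B_y = 38/37  [CB · AE = -7952/111 ∩ D, A, B are collinear]
   → B = (142/37, 38/37)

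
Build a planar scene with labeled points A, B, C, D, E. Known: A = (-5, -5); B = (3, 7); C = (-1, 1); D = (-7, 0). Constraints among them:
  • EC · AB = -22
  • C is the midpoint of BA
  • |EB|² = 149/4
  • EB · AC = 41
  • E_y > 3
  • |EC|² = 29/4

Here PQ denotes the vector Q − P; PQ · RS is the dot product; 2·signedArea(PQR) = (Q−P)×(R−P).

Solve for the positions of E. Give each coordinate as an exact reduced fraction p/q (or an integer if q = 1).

1. E_x = -2  [line -4·x + -6·y + 13 = 0 ∩ |EC|² = 29/4]
2. E_y = 7/2  [line -4·x + -6·y + 13 = 0 ∩ |EC|² = 29/4]
   → E = (-2, 7/2)

E = (-2, 7/2)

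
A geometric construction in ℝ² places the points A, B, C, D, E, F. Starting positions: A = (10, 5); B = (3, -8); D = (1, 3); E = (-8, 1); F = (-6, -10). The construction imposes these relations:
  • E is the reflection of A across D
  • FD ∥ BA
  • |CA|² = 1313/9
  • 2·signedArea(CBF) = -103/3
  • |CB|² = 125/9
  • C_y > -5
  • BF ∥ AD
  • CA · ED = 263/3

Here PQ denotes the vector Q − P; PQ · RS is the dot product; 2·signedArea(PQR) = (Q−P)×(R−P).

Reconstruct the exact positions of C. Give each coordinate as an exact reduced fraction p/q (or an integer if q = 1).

C = (7/3, -13/3)

1. C_x = 7/3  [2·signedArea(CBF) = -103/3 ∩ CA · ED = 263/3]
2. C_y = -13/3  [2·signedArea(CBF) = -103/3 ∩ CA · ED = 263/3]
   → C = (7/3, -13/3)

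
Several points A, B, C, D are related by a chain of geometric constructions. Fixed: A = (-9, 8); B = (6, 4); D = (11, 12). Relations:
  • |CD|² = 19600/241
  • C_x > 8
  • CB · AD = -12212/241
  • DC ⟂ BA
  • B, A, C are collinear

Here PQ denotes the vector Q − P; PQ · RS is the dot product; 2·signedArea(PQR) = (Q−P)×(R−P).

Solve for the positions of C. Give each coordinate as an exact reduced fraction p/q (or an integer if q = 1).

C = (2091/241, 792/241)

1. C_x = 2091/241  [B, A, C are collinear ∩ DC ⟂ BA]
2. C_y = 792/241  [B, A, C are collinear ∩ DC ⟂ BA]
   → C = (2091/241, 792/241)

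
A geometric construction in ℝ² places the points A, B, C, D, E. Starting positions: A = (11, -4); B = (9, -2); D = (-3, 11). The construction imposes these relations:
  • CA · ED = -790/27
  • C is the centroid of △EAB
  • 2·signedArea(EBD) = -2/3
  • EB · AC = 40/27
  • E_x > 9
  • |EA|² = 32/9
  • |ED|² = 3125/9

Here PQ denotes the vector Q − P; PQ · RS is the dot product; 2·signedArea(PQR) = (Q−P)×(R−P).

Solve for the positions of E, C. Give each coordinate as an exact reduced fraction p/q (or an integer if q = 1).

C = (89/9, -26/9)
E = (29/3, -8/3)

1. E_x = 29/3  [line -13·x + -12·y + 281/3 = 0 ∩ |ED|² = 3125/9]
2. E_y = -8/3  [line -13·x + -12·y + 281/3 = 0 ∩ |ED|² = 3125/9]
   → E = (29/3, -8/3)
3. C_x = 89/9  [C is the centroid of △EAB]
4. C_y = -26/9  [C is the centroid of △EAB]
   → C = (89/9, -26/9)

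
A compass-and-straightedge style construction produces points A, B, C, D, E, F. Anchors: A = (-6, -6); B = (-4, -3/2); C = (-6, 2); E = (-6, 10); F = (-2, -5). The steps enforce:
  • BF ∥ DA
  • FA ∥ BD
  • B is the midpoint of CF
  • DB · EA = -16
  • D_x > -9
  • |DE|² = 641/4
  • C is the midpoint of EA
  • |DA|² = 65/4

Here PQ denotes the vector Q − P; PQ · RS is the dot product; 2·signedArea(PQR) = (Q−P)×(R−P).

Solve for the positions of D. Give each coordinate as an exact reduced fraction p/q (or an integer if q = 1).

D = (-8, -5/2)

1. D_x = -8  [BF ∥ DA ∩ FA ∥ BD]
2. D_y = -5/2  [BF ∥ DA ∩ FA ∥ BD]
   → D = (-8, -5/2)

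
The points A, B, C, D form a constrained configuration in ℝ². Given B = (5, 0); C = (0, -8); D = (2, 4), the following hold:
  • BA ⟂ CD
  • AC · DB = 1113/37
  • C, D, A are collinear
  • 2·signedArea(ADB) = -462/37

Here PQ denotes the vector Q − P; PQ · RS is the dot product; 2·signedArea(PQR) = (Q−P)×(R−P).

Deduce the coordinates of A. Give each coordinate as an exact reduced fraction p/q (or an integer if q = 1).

A = (53/37, 22/37)

1. A_x = 53/37  [C, D, A are collinear ∩ BA ⟂ CD]
2. A_y = 22/37  [C, D, A are collinear ∩ BA ⟂ CD]
   → A = (53/37, 22/37)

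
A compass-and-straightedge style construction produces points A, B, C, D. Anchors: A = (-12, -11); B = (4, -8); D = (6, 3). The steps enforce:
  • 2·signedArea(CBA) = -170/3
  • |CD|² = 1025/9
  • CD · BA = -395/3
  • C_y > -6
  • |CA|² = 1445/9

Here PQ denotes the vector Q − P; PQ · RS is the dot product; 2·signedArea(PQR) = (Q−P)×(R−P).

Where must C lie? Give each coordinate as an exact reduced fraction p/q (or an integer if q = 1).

1. C_x = -2/3  [2·signedArea(CBA) = -170/3 ∩ CD · BA = -395/3]
2. C_y = -16/3  [2·signedArea(CBA) = -170/3 ∩ CD · BA = -395/3]
   → C = (-2/3, -16/3)

C = (-2/3, -16/3)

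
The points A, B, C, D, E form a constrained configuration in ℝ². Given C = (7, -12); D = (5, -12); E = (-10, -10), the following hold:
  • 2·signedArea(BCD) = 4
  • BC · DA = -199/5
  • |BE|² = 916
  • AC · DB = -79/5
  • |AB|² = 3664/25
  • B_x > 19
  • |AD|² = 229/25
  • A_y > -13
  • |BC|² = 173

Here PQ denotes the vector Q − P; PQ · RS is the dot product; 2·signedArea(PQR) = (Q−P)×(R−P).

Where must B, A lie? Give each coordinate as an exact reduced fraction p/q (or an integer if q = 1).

A = (8, -62/5)
B = (20, -14)

1. B_y = -14  [2·signedArea(BCD) = 4]
2. B_x = 20  [|BE|² = 916]
   → B = (20, -14)
3. A_x = 8  [BC · DA = -199/5 ∩ AC · DB = -79/5]
4. A_y = -62/5  [BC · DA = -199/5 ∩ AC · DB = -79/5]
   → A = (8, -62/5)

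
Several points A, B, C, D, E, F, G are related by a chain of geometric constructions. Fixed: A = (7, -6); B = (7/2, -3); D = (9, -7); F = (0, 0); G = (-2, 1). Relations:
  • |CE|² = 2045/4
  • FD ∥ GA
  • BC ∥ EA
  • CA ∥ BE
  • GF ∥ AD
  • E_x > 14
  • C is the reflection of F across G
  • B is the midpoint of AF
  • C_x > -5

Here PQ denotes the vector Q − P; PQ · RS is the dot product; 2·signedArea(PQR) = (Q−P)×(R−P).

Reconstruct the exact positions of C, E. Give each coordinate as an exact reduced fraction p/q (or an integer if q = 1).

1. C_x = -4  [C is the reflection of F across G]
2. C_y = 2  [C is the reflection of F across G]
   → C = (-4, 2)
3. E_x = 29/2  [BC ∥ EA ∩ CA ∥ BE]
4. E_y = -11  [BC ∥ EA ∩ CA ∥ BE]
   → E = (29/2, -11)

C = (-4, 2)
E = (29/2, -11)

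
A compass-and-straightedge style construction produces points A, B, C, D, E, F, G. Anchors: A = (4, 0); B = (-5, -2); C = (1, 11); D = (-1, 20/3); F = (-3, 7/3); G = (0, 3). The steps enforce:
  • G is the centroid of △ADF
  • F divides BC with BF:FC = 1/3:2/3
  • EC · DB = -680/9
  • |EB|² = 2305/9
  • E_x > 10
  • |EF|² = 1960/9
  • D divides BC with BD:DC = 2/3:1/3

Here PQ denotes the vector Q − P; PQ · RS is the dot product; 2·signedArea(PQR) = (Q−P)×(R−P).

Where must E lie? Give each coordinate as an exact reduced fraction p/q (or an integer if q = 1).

E = (11, -7/3)

1. E_x = 11  [line 4·x + 26/3·y + -214/9 = 0 ∩ |EF|² = 1960/9]
2. E_y = -7/3  [line 4·x + 26/3·y + -214/9 = 0 ∩ |EF|² = 1960/9]
   → E = (11, -7/3)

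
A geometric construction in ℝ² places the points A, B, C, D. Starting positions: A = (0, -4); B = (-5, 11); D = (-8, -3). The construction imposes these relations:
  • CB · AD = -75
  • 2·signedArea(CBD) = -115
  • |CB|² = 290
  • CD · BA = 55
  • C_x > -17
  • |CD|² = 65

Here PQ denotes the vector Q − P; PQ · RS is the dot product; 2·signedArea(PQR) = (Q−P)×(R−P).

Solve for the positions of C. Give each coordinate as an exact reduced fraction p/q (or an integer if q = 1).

C = (-16, -2)

1. C_x = -16  [2·signedArea(CBD) = -115 ∩ CD · BA = 55]
2. C_y = -2  [2·signedArea(CBD) = -115 ∩ CD · BA = 55]
   → C = (-16, -2)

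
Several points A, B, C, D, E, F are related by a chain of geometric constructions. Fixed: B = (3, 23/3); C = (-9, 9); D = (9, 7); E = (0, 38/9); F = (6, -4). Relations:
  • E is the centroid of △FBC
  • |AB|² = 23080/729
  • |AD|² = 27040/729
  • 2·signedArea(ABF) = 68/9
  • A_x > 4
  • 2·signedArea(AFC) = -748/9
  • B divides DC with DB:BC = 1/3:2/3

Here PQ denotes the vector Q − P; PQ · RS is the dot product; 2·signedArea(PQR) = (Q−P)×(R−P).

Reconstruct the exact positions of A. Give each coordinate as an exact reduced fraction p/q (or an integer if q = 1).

1. A_x = 5  [2·signedArea(ABF) = 68/9 ∩ 2·signedArea(AFC) = -748/9]
2. A_y = 65/27  [2·signedArea(ABF) = 68/9 ∩ 2·signedArea(AFC) = -748/9]
   → A = (5, 65/27)

A = (5, 65/27)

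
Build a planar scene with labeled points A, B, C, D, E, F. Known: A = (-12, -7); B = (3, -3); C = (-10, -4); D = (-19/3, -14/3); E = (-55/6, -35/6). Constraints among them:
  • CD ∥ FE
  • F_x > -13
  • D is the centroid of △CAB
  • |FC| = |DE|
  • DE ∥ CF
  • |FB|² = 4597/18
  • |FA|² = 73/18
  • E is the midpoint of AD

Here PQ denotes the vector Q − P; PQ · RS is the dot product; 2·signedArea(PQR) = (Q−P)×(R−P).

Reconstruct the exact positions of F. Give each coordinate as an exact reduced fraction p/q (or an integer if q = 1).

F = (-77/6, -31/6)

1. F_x = -77/6  [CD ∥ FE ∩ DE ∥ CF]
2. F_y = -31/6  [CD ∥ FE ∩ DE ∥ CF]
   → F = (-77/6, -31/6)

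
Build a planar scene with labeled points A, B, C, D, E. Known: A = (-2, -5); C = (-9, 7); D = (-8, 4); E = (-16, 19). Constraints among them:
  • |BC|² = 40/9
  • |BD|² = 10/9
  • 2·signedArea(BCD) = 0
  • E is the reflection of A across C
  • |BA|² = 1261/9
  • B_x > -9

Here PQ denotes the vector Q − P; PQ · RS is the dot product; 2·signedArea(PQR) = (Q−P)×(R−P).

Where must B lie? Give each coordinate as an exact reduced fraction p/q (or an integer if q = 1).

1. B_x = -25/3  [line 3·x + 1·y + 20 = 0 ∩ |BC|² = 40/9]
2. B_y = 5  [line 3·x + 1·y + 20 = 0 ∩ |BC|² = 40/9]
   → B = (-25/3, 5)

B = (-25/3, 5)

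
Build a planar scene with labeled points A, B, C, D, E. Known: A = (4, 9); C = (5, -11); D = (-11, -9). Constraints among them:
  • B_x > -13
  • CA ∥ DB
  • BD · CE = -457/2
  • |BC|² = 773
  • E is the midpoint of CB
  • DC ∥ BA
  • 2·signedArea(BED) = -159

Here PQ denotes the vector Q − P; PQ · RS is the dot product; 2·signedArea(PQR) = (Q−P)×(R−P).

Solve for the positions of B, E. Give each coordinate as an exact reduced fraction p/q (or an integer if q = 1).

B = (-12, 11)
E = (-7/2, 0)

1. B_x = -12  [DC ∥ BA ∩ CA ∥ DB]
2. B_y = 11  [DC ∥ BA ∩ CA ∥ DB]
   → B = (-12, 11)
3. E_x = -7/2  [E is the midpoint of CB]
4. E_y = 0  [E is the midpoint of CB]
   → E = (-7/2, 0)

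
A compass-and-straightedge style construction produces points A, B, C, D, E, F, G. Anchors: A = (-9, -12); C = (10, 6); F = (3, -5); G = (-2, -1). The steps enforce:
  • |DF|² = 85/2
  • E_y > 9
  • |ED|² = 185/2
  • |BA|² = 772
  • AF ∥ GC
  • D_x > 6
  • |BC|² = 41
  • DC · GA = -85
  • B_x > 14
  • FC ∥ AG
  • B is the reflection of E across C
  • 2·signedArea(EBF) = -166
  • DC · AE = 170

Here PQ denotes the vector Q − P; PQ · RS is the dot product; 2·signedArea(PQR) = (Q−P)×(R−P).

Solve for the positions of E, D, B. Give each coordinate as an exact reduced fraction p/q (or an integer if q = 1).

1. D_x = 13/2  [line 7·x + 11·y + -51 = 0 ∩ |DF|² = 85/2]
2. D_y = 1/2  [line 7·x + 11·y + -51 = 0 ∩ |DF|² = 85/2]
   → D = (13/2, 1/2)
3. E_x = 5  [line 7/2·x + 11/2·y + -145/2 = 0 ∩ |ED|² = 185/2]
4. E_y = 10  [line 7/2·x + 11/2·y + -145/2 = 0 ∩ |ED|² = 185/2]
   → E = (5, 10)
5. B_x = 15  [2·signedArea(EBF) = -166 ∩ B is the reflection of E across C]
6. B_y = 2  [2·signedArea(EBF) = -166 ∩ B is the reflection of E across C]
   → B = (15, 2)

B = (15, 2)
D = (13/2, 1/2)
E = (5, 10)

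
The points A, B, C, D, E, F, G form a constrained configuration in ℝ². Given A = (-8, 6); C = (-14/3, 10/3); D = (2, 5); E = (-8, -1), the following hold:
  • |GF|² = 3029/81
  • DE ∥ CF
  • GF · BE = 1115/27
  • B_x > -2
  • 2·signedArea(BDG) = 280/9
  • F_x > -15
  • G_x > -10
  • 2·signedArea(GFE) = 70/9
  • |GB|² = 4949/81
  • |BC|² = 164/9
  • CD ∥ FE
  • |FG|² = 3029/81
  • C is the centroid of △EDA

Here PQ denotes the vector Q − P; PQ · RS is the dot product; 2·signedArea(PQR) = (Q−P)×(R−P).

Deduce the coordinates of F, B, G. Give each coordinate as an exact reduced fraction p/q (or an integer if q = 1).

B = (-4/3, 2/3)
F = (-44/3, -8/3)
G = (-82/9, -1/9)

1. F_x = -44/3  [CD ∥ FE ∩ DE ∥ CF]
2. F_y = -8/3  [CD ∥ FE ∩ DE ∥ CF]
   → F = (-44/3, -8/3)
3. G_x = -82/9  [line -5/3·x + 20/3·y + -130/9 = 0 ∩ |FG|² = 3029/81]
4. G_y = -1/9  [line -5/3·x + 20/3·y + -130/9 = 0 ∩ |FG|² = 3029/81]
   → G = (-82/9, -1/9)
5. B_x = -4/3  [2·signedArea(BDG) = 280/9 ∩ GF · BE = 1115/27]
6. B_y = 2/3  [2·signedArea(BDG) = 280/9 ∩ GF · BE = 1115/27]
   → B = (-4/3, 2/3)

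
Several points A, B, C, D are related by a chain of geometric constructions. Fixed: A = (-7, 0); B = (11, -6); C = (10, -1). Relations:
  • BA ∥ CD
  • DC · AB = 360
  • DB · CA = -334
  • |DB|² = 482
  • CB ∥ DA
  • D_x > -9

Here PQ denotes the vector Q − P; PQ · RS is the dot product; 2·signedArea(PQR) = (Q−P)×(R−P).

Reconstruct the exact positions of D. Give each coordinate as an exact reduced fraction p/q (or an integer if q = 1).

D = (-8, 5)

1. D_x = -8  [CB ∥ DA ∩ BA ∥ CD]
2. D_y = 5  [CB ∥ DA ∩ BA ∥ CD]
   → D = (-8, 5)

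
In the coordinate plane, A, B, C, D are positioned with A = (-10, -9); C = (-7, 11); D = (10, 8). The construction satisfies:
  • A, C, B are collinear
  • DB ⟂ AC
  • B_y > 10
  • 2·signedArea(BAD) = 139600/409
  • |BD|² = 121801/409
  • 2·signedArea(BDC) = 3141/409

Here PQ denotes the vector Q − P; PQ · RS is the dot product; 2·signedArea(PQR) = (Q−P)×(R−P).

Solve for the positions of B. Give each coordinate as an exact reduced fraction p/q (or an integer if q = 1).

1. B_x = -2890/409  [A, C, B are collinear ∩ DB ⟂ AC]
2. B_y = 4319/409  [A, C, B are collinear ∩ DB ⟂ AC]
   → B = (-2890/409, 4319/409)

B = (-2890/409, 4319/409)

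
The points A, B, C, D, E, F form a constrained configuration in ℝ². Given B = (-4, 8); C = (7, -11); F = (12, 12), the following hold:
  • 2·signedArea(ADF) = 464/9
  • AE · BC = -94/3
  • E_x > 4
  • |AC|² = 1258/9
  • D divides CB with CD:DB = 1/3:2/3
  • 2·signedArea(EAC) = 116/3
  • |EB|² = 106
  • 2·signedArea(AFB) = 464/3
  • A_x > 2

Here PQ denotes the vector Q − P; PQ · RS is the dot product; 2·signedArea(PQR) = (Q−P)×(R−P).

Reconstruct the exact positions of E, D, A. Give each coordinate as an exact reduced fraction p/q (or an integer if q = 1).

1. D_x = 10/3  [D divides CB with CD:DB = 1/3:2/3]
2. D_y = -14/3  [D divides CB with CD:DB = 1/3:2/3]
   → D = (10/3, -14/3)
3. A_x = 8/3  [2·signedArea(AFB) = 464/3 ∩ 2·signedArea(ADF) = 464/9]
4. A_y = 0  [2·signedArea(AFB) = 464/3 ∩ 2·signedArea(ADF) = 464/9]
   → A = (8/3, 0)
5. E_x = 5  [2·signedArea(EAC) = 116/3 ∩ AE · BC = -94/3]
6. E_y = 3  [2·signedArea(EAC) = 116/3 ∩ AE · BC = -94/3]
   → E = (5, 3)

A = (8/3, 0)
D = (10/3, -14/3)
E = (5, 3)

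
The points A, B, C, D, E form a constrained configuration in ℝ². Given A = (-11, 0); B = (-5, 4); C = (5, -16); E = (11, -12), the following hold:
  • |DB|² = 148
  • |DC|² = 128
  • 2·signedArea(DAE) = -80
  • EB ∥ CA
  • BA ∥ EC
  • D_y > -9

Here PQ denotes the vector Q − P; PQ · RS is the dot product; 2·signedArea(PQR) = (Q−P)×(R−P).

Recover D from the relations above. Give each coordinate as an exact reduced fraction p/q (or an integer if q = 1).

1. D_x = -3  [line 12·x + 22·y + 212 = 0 ∩ |DC|² = 128]
2. D_y = -8  [line 12·x + 22·y + 212 = 0 ∩ |DC|² = 128]
   → D = (-3, -8)

D = (-3, -8)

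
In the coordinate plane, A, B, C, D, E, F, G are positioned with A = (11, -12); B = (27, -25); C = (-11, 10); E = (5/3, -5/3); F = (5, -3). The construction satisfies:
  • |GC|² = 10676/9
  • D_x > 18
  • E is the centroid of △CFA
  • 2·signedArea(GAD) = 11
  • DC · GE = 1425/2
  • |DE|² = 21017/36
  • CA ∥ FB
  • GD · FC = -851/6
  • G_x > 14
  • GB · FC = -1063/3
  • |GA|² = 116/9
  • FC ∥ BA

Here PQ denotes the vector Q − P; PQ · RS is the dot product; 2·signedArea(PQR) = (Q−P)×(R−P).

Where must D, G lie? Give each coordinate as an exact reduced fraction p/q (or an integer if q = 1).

D = (19, -37/2)
G = (43/3, -40/3)

1. G_x = 43/3  [line 16·x + -13·y + -1208/3 = 0 ∩ |GA|² = 116/9]
2. G_y = -40/3  [line 16·x + -13·y + -1208/3 = 0 ∩ |GA|² = 116/9]
   → G = (43/3, -40/3)
3. D_x = 19  [DC · GE = 1425/2 ∩ GD · FC = -851/6]
4. D_y = -37/2  [DC · GE = 1425/2 ∩ GD · FC = -851/6]
   → D = (19, -37/2)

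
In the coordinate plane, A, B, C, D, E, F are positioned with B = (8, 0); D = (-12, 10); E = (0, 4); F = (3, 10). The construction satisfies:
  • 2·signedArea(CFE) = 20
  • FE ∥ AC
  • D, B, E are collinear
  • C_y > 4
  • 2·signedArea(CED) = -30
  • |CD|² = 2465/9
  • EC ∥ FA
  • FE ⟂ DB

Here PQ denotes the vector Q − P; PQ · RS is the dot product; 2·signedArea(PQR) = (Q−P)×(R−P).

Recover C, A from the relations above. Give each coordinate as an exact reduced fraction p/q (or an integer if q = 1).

1. C_x = 11/3  [2·signedArea(CFE) = 20 ∩ 2·signedArea(CED) = -30]
2. C_y = 14/3  [2·signedArea(CFE) = 20 ∩ 2·signedArea(CED) = -30]
   → C = (11/3, 14/3)
3. A_x = 20/3  [FE ∥ AC ∩ EC ∥ FA]
4. A_y = 32/3  [FE ∥ AC ∩ EC ∥ FA]
   → A = (20/3, 32/3)

A = (20/3, 32/3)
C = (11/3, 14/3)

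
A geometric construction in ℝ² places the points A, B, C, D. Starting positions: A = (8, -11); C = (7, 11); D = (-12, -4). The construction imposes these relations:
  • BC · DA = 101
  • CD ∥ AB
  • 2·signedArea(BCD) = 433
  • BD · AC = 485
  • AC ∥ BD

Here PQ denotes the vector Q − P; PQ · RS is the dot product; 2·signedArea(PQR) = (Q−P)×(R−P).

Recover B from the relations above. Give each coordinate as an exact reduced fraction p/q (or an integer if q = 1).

1. B_x = -11  [AC ∥ BD ∩ CD ∥ AB]
2. B_y = -26  [AC ∥ BD ∩ CD ∥ AB]
   → B = (-11, -26)

B = (-11, -26)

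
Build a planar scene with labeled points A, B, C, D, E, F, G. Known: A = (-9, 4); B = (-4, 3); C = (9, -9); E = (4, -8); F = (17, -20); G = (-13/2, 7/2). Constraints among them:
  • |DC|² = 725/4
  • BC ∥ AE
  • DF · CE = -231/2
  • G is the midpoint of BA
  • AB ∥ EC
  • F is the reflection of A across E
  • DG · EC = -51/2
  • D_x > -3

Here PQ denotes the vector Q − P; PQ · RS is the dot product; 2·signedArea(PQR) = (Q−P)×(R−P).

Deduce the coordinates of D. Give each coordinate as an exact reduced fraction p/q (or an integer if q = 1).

D = (-5/2, -2)

1. D_x = -5/2  [line 5·x + -1·y + 21/2 = 0 ∩ |DC|² = 725/4]
2. D_y = -2  [line 5·x + -1·y + 21/2 = 0 ∩ |DC|² = 725/4]
   → D = (-5/2, -2)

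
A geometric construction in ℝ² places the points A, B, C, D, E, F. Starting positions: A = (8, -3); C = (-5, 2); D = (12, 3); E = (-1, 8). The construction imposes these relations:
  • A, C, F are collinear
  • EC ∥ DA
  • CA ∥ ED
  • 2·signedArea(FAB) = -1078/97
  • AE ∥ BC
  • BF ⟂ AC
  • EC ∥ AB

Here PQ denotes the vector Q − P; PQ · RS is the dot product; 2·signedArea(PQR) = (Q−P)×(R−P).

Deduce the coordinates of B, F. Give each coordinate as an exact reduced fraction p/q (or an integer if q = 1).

1. B_x = 4  [AE ∥ BC ∩ EC ∥ AB]
2. B_y = -9  [AE ∥ BC ∩ EC ∥ AB]
   → B = (4, -9)
3. F_x = 633/97  [A, C, F are collinear ∩ BF ⟂ AC]
4. F_y = -236/97  [A, C, F are collinear ∩ BF ⟂ AC]
   → F = (633/97, -236/97)

B = (4, -9)
F = (633/97, -236/97)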